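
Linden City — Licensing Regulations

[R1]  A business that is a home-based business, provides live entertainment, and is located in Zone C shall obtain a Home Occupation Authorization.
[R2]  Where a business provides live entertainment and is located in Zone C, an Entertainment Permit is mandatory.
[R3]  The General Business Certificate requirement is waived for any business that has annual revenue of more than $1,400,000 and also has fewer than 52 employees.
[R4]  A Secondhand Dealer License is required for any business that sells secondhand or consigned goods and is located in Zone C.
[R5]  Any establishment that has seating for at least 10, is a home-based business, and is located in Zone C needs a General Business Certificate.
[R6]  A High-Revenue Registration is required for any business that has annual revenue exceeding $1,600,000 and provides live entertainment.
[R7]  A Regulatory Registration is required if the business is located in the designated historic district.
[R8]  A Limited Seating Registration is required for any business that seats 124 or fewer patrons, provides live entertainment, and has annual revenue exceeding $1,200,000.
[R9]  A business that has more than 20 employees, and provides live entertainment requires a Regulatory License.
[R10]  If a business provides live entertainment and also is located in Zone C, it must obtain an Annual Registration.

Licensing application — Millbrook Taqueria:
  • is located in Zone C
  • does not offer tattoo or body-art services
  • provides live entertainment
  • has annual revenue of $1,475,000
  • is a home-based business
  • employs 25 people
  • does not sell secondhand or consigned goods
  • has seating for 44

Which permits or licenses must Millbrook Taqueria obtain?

[R1] is a home-based business; provides live entertainment; is located in Zone C → Home Occupation Authorization required.
[R2] provides live entertainment; is located in Zone C → Entertainment Permit required.
[R3] revenue $1,475,000 > $1,400,000; employees 25 < 52 → exempt from General Business Certificate.
[R4] does not sell secondhand or consigned goods; is located in Zone C → Secondhand Dealer License not required.
[R5] seating 44 ≥ 10; is a home-based business; is located in Zone C → General Business Certificate required.
[R6] revenue $1,475,000 ≤ $1,600,000; provides live entertainment → High-Revenue Registration not required.
[R7] is located in Zone C (not: is located in the designated historic district) → Regulatory Registration not required.
[R8] seating 44 ≤ 124; provides live entertainment; revenue $1,475,000 > $1,200,000 → Limited Seating Registration required.
[R9] employees 25 > 20; provides live entertainment → Regulatory License required.
[R10] provides live entertainment; is located in Zone C → Annual Registration required.

Annual Registration, Entertainment Permit, Home Occupation Authorization, Limited Seating Registration, Regulatory License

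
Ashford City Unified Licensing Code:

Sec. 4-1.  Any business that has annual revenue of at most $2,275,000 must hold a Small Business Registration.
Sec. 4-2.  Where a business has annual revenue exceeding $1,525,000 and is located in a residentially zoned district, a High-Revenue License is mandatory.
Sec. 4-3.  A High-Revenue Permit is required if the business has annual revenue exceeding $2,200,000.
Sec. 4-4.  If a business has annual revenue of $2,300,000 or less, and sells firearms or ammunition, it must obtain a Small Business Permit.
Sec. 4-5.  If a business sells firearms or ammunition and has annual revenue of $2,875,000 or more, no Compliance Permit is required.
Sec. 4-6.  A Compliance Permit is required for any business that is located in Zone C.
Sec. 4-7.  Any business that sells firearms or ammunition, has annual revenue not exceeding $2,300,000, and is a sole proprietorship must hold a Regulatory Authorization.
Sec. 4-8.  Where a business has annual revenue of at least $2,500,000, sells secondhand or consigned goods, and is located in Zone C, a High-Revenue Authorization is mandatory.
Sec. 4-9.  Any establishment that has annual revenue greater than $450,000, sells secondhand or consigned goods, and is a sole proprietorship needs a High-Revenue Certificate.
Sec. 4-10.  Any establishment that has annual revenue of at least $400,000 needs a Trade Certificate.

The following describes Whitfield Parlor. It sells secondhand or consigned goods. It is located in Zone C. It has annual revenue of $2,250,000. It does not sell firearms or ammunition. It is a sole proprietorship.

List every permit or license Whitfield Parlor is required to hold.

Compliance Permit, High-Revenue Certificate, High-Revenue Permit, Small Business Registration, Trade Certificate

Sec. 4-1. revenue $2,250,000 ≤ $2,275,000 → Small Business Registration required.
Sec. 4-2. revenue $2,250,000 > $1,525,000; is located in Zone C (not: is located in a residentially zoned district) → High-Revenue License not required.
Sec. 4-3. revenue $2,250,000 > $2,200,000 → High-Revenue Permit required.
Sec. 4-4. revenue $2,250,000 ≤ $2,300,000; does not sell firearms or ammunition → Small Business Permit not required.
Sec. 4-5. does not sell firearms or ammunition; revenue $2,250,000 < $2,875,000 → Compliance Permit exemption does not apply.
Sec. 4-6. is located in Zone C → Compliance Permit required.
Sec. 4-7. does not sell firearms or ammunition; revenue $2,250,000 ≤ $2,300,000; is a sole proprietorship → Regulatory Authorization not required.
Sec. 4-8. revenue $2,250,000 < $2,500,000; sells secondhand or consigned goods; is located in Zone C → High-Revenue Authorization not required.
Sec. 4-9. revenue $2,250,000 > $450,000; sells secondhand or consigned goods; is a sole proprietorship → High-Revenue Certificate required.
Sec. 4-10. revenue $2,250,000 ≥ $400,000 → Trade Certificate required.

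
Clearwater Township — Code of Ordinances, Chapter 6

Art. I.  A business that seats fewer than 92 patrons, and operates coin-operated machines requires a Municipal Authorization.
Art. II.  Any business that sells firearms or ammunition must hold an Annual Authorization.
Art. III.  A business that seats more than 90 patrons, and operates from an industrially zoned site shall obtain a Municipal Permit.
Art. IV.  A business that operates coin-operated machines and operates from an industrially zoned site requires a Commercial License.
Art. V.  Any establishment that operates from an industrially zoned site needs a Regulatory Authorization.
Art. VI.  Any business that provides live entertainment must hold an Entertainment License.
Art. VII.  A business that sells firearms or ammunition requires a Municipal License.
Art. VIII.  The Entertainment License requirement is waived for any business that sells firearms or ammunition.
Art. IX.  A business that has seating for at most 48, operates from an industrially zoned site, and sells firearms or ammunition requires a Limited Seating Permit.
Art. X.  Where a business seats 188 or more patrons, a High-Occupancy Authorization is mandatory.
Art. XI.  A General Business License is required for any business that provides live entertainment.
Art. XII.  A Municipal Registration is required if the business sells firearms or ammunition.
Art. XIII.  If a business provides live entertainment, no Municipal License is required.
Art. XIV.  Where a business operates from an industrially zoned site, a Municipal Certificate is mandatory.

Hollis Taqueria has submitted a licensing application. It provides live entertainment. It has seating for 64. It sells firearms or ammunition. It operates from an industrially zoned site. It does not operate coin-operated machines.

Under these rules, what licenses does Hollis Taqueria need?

Annual Authorization, General Business License, Municipal Certificate, Municipal Registration, Regulatory Authorization

Art. I. seating 64 < 92; does not operate coin-operated machines → Municipal Authorization not required.
Art. II. sells firearms or ammunition → Annual Authorization required.
Art. III. seating 64 ≤ 90; operates from an industrially zoned site → Municipal Permit not required.
Art. IV. does not operate coin-operated machines; operates from an industrially zoned site → Commercial License not required.
Art. V. operates from an industrially zoned site → Regulatory Authorization required.
Art. VI. provides live entertainment → Entertainment License required.
Art. VII. sells firearms or ammunition → Municipal License required.
Art. VIII. sells firearms or ammunition → exempt from Entertainment License.
Art. IX. seating 64 > 48; operates from an industrially zoned site; sells firearms or ammunition → Limited Seating Permit not required.
Art. X. seating 64 < 188 → High-Occupancy Authorization not required.
Art. XI. provides live entertainment → General Business License required.
Art. XII. sells firearms or ammunition → Municipal Registration required.
Art. XIII. provides live entertainment → exempt from Municipal License.
Art. XIV. operates from an industrially zoned site → Municipal Certificate required.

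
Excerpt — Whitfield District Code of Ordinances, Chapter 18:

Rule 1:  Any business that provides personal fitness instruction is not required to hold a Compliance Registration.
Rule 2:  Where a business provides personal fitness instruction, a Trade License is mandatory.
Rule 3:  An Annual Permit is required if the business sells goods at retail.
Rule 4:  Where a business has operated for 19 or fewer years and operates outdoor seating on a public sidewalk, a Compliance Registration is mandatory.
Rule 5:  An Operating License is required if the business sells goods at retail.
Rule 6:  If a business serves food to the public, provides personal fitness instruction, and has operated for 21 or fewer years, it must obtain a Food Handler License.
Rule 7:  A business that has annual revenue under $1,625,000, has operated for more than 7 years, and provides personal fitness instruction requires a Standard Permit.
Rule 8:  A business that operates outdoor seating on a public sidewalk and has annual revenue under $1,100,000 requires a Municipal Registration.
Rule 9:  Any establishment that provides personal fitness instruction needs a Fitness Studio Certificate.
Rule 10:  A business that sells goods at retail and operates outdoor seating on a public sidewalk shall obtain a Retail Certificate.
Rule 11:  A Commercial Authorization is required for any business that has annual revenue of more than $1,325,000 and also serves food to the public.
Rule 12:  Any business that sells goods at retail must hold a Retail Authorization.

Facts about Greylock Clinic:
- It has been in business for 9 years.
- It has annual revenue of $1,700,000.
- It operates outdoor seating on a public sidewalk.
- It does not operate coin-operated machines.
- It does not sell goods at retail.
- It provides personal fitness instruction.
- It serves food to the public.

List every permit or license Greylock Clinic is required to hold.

Rule 1: provides personal fitness instruction → exempt from Compliance Registration.
Rule 2: provides personal fitness instruction → Trade License required.
Rule 3: does not sell goods at retail → Annual Permit not required.
Rule 4: years in business 9 ≤ 19; operates outdoor seating on a public sidewalk → Compliance Registration required.
Rule 5: does not sell goods at retail → Operating License not required.
Rule 6: serves food to the public; provides personal fitness instruction; years in business 9 ≤ 21 → Food Handler License required.
Rule 7: revenue $1,700,000 ≥ $1,625,000; years in business 9 > 7; provides personal fitness instruction → Standard Permit not required.
Rule 8: operates outdoor seating on a public sidewalk; revenue $1,700,000 ≥ $1,100,000 → Municipal Registration not required.
Rule 9: provides personal fitness instruction → Fitness Studio Certificate required.
Rule 10: does not sell goods at retail; operates outdoor seating on a public sidewalk → Retail Certificate not required.
Rule 11: revenue $1,700,000 > $1,325,000; serves food to the public → Commercial Authorization required.
Rule 12: does not sell goods at retail → Retail Authorization not required.

Commercial Authorization, Fitness Studio Certificate, Food Handler License, Trade License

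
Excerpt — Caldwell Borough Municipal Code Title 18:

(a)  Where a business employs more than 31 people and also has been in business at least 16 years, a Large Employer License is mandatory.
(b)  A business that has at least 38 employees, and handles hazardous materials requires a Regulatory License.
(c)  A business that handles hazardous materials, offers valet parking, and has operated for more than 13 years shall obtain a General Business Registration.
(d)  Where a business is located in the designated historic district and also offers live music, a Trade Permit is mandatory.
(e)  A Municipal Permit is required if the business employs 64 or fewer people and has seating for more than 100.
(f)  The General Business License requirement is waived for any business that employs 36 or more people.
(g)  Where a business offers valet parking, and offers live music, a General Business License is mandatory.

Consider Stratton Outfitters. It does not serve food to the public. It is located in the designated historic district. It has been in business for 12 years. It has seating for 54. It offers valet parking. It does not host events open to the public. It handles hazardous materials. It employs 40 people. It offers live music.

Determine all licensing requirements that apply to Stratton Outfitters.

Regulatory License, Trade Permit

(a) employees 40 > 31; years in business 12 < 16 → Large Employer License not required.
(b) employees 40 ≥ 38; handles hazardous materials → Regulatory License required.
(c) handles hazardous materials; offers valet parking; years in business 12 ≤ 13 → General Business Registration not required.
(d) is located in the designated historic district; offers live music → Trade Permit required.
(e) employees 40 ≤ 64; seating 54 ≤ 100 → Municipal Permit not required.
(f) employees 40 ≥ 36 → exempt from General Business License.
(g) offers valet parking; offers live music → General Business License required.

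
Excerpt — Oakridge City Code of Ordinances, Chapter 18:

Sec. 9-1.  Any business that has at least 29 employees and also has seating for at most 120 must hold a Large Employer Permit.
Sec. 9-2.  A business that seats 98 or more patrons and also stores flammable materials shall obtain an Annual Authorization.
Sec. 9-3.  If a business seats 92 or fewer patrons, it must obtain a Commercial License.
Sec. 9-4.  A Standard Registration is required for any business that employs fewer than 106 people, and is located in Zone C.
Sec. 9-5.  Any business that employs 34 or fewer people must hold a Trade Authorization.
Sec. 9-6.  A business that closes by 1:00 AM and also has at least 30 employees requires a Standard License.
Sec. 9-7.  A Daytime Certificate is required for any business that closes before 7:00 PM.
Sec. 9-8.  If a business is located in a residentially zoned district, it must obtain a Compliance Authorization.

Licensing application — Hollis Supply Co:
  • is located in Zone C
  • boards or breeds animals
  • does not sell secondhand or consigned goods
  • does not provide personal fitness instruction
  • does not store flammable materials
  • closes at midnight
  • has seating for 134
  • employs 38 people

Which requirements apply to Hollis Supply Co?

Standard License, Standard Registration

Sec. 9-1. employees 38 ≥ 29; seating 134 > 120 → Large Employer Permit not required.
Sec. 9-2. seating 134 ≥ 98; does not store flammable materials → Annual Authorization not required.
Sec. 9-3. seating 134 > 92 → Commercial License not required.
Sec. 9-4. employees 38 < 106; is located in Zone C → Standard Registration required.
Sec. 9-5. employees 38 > 34 → Trade Authorization not required.
Sec. 9-6. closes midnight, at/before 1:00 AM; employees 38 ≥ 30 → Standard License required.
Sec. 9-7. closes midnight, after 7:00 PM → Daytime Certificate not required.
Sec. 9-8. is located in Zone C (not: is located in a residentially zoned district) → Compliance Authorization not required.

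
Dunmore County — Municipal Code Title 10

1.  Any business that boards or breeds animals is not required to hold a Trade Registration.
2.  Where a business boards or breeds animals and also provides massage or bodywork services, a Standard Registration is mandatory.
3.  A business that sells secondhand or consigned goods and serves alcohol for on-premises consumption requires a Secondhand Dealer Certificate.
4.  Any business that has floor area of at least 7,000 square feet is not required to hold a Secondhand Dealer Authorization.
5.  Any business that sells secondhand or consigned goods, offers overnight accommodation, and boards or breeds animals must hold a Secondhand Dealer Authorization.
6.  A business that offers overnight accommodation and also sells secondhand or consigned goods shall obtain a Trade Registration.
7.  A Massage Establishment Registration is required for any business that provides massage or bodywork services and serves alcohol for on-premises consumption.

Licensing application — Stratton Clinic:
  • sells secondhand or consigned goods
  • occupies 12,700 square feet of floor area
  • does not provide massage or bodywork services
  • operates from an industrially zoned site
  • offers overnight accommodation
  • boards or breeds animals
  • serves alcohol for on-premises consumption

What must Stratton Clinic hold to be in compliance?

1. boards or breeds animals → exempt from Trade Registration.
2. boards or breeds animals; does not provide massage or bodywork services → Standard Registration not required.
3. sells secondhand or consigned goods; serves alcohol for on-premises consumption → Secondhand Dealer Certificate required.
4. floor area 12,700 square feet ≥ 7,000 square feet → exempt from Secondhand Dealer Authorization.
5. sells secondhand or consigned goods; offers overnight accommodation; boards or breeds animals → Secondhand Dealer Authorization required.
6. offers overnight accommodation; sells secondhand or consigned goods → Trade Registration required.
7. does not provide massage or bodywork services; serves alcohol for on-premises consumption → Massage Establishment Registration not required.

Secondhand Dealer Certificate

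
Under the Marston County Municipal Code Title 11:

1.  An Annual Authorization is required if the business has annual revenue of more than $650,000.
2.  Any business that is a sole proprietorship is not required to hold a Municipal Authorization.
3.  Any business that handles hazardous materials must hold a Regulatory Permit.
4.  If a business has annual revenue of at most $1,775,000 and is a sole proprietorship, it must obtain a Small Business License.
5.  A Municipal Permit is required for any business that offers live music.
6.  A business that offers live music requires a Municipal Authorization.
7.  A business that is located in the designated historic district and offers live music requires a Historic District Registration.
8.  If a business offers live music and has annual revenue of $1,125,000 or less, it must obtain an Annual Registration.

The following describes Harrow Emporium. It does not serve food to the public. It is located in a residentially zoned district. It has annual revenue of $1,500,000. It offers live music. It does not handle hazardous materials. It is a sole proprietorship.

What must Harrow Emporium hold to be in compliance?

Annual Authorization, Municipal Permit, Small Business License

1. revenue $1,500,000 > $650,000 → Annual Authorization required.
2. is a sole proprietorship → exempt from Municipal Authorization.
3. does not handle hazardous materials → Regulatory Permit not required.
4. revenue $1,500,000 ≤ $1,775,000; is a sole proprietorship → Small Business License required.
5. offers live music → Municipal Permit required.
6. offers live music → Municipal Authorization required.
7. is located in a residentially zoned district (not: is located in the designated historic district); offers live music → Historic District Registration not required.
8. offers live music; revenue $1,500,000 > $1,125,000 → Annual Registration not required.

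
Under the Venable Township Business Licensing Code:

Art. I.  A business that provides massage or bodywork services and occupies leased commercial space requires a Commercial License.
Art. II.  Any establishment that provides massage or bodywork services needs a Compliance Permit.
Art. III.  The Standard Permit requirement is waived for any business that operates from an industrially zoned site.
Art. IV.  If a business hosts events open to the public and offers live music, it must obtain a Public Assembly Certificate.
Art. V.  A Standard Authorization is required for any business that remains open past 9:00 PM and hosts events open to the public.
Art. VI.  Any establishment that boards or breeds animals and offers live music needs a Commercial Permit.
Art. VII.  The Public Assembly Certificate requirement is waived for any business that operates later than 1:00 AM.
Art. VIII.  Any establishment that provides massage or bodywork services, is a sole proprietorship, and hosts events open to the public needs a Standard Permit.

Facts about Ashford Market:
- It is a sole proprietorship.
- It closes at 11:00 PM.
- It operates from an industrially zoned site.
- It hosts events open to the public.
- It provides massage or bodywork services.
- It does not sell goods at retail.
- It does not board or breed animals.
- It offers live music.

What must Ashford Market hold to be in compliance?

Compliance Permit, Public Assembly Certificate, Standard Authorization

Art. I. provides massage or bodywork services; operates from an industrially zoned site (not: occupies leased commercial space) → Commercial License not required.
Art. II. provides massage or bodywork services → Compliance Permit required.
Art. III. operates from an industrially zoned site → exempt from Standard Permit.
Art. IV. hosts events open to the public; offers live music → Public Assembly Certificate required.
Art. V. closes 11:00 PM, after 9:00 PM; hosts events open to the public → Standard Authorization required.
Art. VI. does not board or breed animals; offers live music → Commercial Permit not required.
Art. VII. closes 11:00 PM, at/before 1:00 AM → Public Assembly Certificate exemption does not apply.
Art. VIII. provides massage or bodywork services; is a sole proprietorship; hosts events open to the public → Standard Permit required.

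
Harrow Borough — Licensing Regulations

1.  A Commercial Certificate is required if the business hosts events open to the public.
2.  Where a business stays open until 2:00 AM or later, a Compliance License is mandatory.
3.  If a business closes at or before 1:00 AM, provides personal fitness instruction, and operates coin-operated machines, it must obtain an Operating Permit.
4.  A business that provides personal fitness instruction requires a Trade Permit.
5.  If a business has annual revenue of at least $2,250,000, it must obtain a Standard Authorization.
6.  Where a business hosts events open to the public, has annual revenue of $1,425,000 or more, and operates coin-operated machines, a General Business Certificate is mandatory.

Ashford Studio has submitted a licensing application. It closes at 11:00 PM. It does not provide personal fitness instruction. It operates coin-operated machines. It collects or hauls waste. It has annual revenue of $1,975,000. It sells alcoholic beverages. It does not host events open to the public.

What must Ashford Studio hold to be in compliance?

None

1. does not host events open to the public → Commercial Certificate not required.
2. closes 11:00 PM, at/before 2:00 AM → Compliance License not required.
3. closes 11:00 PM, at/before 1:00 AM; does not provide personal fitness instruction; operates coin-operated machines → Operating Permit not required.
4. does not provide personal fitness instruction → Trade Permit not required.
5. revenue $1,975,000 < $2,250,000 → Standard Authorization not required.
6. does not host events open to the public; revenue $1,975,000 ≥ $1,425,000; operates coin-operated machines → General Business Certificate not required.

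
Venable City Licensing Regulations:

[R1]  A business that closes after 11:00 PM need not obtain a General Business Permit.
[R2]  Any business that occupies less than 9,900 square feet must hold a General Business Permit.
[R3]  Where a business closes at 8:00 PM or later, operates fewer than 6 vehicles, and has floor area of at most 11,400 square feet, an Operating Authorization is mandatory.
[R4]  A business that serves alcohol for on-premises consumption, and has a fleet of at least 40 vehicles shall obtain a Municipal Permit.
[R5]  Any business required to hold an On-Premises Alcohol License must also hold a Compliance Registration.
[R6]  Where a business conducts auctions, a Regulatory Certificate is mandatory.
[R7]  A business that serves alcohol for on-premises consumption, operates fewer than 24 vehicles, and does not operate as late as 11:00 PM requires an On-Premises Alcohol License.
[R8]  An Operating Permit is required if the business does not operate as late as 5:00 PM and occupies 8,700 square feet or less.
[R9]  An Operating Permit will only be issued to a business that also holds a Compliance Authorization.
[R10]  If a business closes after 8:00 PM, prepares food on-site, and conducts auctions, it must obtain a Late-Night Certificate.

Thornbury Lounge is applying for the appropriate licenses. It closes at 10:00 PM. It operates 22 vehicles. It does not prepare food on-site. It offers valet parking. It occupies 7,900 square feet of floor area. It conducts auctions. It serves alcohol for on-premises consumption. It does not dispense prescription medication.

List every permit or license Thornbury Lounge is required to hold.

[R1] closes 10:00 PM, at/before 11:00 PM → General Business Permit exemption does not apply.
[R2] floor area 7,900 square feet < 9,900 square feet → General Business Permit required.
[R3] closes 10:00 PM, after 8:00 PM; vehicles 22 ≥ 6; floor area 7,900 square feet ≤ 11,400 square feet → Operating Authorization not required.
[R4] serves alcohol for on-premises consumption; vehicles 22 < 40 → Municipal Permit not required.
[R5] On-Premises Alcohol License is required → Compliance Registration also required.
[R6] conducts auctions → Regulatory Certificate required.
[R7] serves alcohol for on-premises consumption; vehicles 22 < 24; closes 10:00 PM, at/before 11:00 PM → On-Premises Alcohol License required.
[R8] closes 10:00 PM, after 5:00 PM; floor area 7,900 square feet ≤ 8,700 square feet → Operating Permit not required.
[R9] Operating Permit is not required → no effect.
[R10] closes 10:00 PM, after 8:00 PM; does not prepare food on-site; conducts auctions → Late-Night Certificate not required.

Compliance Registration, General Business Permit, On-Premises Alcohol License, Regulatory Certificate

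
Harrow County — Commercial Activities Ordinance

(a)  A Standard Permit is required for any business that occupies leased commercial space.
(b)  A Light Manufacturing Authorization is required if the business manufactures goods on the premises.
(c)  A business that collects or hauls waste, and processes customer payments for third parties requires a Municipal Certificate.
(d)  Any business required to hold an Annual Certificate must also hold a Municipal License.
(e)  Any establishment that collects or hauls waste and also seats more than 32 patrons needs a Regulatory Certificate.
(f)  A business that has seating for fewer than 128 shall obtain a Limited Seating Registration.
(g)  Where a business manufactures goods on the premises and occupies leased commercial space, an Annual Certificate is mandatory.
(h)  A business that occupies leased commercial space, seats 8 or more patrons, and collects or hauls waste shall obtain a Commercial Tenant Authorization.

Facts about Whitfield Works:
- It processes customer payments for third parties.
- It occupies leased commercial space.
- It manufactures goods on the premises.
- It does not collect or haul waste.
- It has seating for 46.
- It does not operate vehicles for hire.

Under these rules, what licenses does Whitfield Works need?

(a) occupies leased commercial space → Standard Permit required.
(b) manufactures goods on the premises → Light Manufacturing Authorization required.
(c) does not collect or haul waste; processes customer payments for third parties → Municipal Certificate not required.
(d) Annual Certificate is required → Municipal License also required.
(e) does not collect or haul waste; seating 46 > 32 → Regulatory Certificate not required.
(f) seating 46 < 128 → Limited Seating Registration required.
(g) manufactures goods on the premises; occupies leased commercial space → Annual Certificate required.
(h) occupies leased commercial space; seating 46 ≥ 8; does not collect or haul waste → Commercial Tenant Authorization not required.

Annual Certificate, Light Manufacturing Authorization, Limited Seating Registration, Municipal License, Standard Permit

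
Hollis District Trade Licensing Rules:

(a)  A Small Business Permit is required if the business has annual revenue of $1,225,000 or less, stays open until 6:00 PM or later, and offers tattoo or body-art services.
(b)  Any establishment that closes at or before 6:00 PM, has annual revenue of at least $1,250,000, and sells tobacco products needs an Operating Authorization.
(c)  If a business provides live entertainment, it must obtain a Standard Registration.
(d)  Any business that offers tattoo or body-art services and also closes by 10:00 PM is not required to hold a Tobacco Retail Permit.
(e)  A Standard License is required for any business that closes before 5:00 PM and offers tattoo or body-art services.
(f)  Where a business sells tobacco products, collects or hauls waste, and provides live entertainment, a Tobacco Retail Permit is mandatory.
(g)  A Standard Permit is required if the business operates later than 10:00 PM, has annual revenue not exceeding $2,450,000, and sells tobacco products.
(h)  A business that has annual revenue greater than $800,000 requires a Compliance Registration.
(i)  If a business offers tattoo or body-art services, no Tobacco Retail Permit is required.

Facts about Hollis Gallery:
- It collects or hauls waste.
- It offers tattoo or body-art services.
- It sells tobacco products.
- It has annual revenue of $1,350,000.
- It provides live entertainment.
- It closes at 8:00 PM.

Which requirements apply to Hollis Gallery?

(a) revenue $1,350,000 > $1,225,000; closes 8:00 PM, after 6:00 PM; offers tattoo or body-art services → Small Business Permit not required.
(b) closes 8:00 PM, after 6:00 PM; revenue $1,350,000 ≥ $1,250,000; sells tobacco products → Operating Authorization not required.
(c) provides live entertainment → Standard Registration required.
(d) offers tattoo or body-art services; closes 8:00 PM, at/before 10:00 PM → exempt from Tobacco Retail Permit.
(e) closes 8:00 PM, after 5:00 PM; offers tattoo or body-art services → Standard License not required.
(f) sells tobacco products; collects or hauls waste; provides live entertainment → Tobacco Retail Permit required.
(g) closes 8:00 PM, at/before 10:00 PM; revenue $1,350,000 ≤ $2,450,000; sells tobacco products → Standard Permit not required.
(h) revenue $1,350,000 > $800,000 → Compliance Registration required.
(i) offers tattoo or body-art services → exempt from Tobacco Retail Permit.

Compliance Registration, Standard Registration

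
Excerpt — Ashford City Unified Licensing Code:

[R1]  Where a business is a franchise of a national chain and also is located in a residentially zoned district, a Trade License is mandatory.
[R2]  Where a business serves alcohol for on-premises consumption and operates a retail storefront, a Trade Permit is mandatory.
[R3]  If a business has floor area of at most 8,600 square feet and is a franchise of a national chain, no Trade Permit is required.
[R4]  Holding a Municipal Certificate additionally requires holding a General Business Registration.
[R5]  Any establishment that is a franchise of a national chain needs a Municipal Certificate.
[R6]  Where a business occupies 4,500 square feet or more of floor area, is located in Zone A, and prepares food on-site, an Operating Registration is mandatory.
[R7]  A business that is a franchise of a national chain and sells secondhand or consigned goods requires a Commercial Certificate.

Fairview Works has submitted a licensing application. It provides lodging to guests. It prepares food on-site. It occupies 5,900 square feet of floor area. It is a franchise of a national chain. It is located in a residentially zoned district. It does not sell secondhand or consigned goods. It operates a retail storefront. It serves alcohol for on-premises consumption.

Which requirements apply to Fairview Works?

[R1] is a franchise of a national chain; is located in a residentially zoned district → Trade License required.
[R2] serves alcohol for on-premises consumption; operates a retail storefront → Trade Permit required.
[R3] floor area 5,900 square feet ≤ 8,600 square feet; is a franchise of a national chain → exempt from Trade Permit.
[R4] Municipal Certificate is required → General Business Registration also required.
[R5] is a franchise of a national chain → Municipal Certificate required.
[R6] floor area 5,900 square feet ≥ 4,500 square feet; is located in a residentially zoned district (not: is located in Zone A); prepares food on-site → Operating Registration not required.
[R7] is a franchise of a national chain; does not sell secondhand or consigned goods → Commercial Certificate not required.

General Business Registration, Municipal Certificate, Trade License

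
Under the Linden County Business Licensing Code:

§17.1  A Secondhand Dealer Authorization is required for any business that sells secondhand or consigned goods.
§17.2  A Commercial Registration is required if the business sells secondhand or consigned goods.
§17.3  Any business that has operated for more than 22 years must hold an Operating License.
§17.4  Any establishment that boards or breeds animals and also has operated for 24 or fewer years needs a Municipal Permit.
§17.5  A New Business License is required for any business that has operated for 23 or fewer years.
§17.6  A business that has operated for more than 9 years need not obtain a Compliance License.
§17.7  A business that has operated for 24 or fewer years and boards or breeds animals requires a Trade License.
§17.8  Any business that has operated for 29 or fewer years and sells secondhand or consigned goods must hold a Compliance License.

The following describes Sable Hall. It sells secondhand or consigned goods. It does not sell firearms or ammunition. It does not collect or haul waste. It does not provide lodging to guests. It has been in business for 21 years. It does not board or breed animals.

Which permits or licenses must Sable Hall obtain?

§17.1 sells secondhand or consigned goods → Secondhand Dealer Authorization required.
§17.2 sells secondhand or consigned goods → Commercial Registration required.
§17.3 years in business 21 ≤ 22 → Operating License not required.
§17.4 does not board or breed animals; years in business 21 ≤ 24 → Municipal Permit not required.
§17.5 years in business 21 ≤ 23 → New Business License required.
§17.6 years in business 21 > 9 → exempt from Compliance License.
§17.7 years in business 21 ≤ 24; does not board or breed animals → Trade License not required.
§17.8 years in business 21 ≤ 29; sells secondhand or consigned goods → Compliance License required.

Commercial Registration, New Business License, Secondhand Dealer Authorization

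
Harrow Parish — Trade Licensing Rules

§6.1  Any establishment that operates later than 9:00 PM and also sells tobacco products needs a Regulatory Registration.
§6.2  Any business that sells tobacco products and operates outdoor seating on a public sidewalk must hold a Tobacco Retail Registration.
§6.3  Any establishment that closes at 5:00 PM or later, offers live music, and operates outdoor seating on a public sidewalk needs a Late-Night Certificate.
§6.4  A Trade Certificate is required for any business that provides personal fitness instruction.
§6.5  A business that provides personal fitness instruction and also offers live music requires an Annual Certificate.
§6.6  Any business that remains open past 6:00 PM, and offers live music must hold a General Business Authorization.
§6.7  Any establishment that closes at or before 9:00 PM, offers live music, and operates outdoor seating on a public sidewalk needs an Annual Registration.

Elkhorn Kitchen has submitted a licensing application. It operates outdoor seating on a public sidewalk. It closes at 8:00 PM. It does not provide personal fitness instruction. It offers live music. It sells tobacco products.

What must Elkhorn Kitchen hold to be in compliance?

§6.1 closes 8:00 PM, at/before 9:00 PM; sells tobacco products → Regulatory Registration not required.
§6.2 sells tobacco products; operates outdoor seating on a public sidewalk → Tobacco Retail Registration required.
§6.3 closes 8:00 PM, after 5:00 PM; offers live music; operates outdoor seating on a public sidewalk → Late-Night Certificate required.
§6.4 does not provide personal fitness instruction → Trade Certificate not required.
§6.5 does not provide personal fitness instruction; offers live music → Annual Certificate not required.
§6.6 closes 8:00 PM, after 6:00 PM; offers live music → General Business Authorization required.
§6.7 closes 8:00 PM, at/before 9:00 PM; offers live music; operates outdoor seating on a public sidewalk → Annual Registration required.

Annual Registration, General Business Authorization, Late-Night Certificate, Tobacco Retail Registration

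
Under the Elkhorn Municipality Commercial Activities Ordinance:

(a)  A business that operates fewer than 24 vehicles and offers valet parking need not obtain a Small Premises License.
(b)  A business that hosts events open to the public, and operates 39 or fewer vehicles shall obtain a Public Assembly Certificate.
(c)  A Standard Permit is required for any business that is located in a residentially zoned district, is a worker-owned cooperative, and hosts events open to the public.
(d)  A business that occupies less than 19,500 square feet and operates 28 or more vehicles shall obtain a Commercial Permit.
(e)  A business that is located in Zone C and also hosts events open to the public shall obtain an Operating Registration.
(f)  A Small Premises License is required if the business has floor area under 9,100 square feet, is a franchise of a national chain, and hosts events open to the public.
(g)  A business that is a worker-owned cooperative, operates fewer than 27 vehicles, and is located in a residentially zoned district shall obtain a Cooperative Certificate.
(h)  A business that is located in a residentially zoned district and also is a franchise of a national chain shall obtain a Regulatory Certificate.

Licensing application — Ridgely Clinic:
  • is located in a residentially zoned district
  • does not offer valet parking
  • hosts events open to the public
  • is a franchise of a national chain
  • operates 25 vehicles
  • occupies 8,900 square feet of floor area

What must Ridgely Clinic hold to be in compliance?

Public Assembly Certificate, Regulatory Certificate, Small Premises License

(a) vehicles 25 ≥ 24; does not offer valet parking → Small Premises License exemption does not apply.
(b) hosts events open to the public; vehicles 25 ≤ 39 → Public Assembly Certificate required.
(c) is located in a residentially zoned district; is a franchise of a national chain (not: is a worker-owned cooperative); hosts events open to the public → Standard Permit not required.
(d) floor area 8,900 square feet < 19,500 square feet; vehicles 25 < 28 → Commercial Permit not required.
(e) is located in a residentially zoned district (not: is located in Zone C); hosts events open to the public → Operating Registration not required.
(f) floor area 8,900 square feet < 9,100 square feet; is a franchise of a national chain; hosts events open to the public → Small Premises License required.
(g) is a franchise of a national chain (not: is a worker-owned cooperative); vehicles 25 < 27; is located in a residentially zoned district → Cooperative Certificate not required.
(h) is located in a residentially zoned district; is a franchise of a national chain → Regulatory Certificate required.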